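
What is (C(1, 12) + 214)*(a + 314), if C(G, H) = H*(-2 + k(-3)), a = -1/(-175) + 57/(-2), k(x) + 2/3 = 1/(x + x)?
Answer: 1798686/35 ≈ 51391.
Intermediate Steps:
k(x) = -⅔ + 1/(2*x) (k(x) = -⅔ + 1/(x + x) = -⅔ + 1/(2*x))
a = -9973/350 (a = -1*(-1/175) + 57*(-½) = 1/175 - 57/2 = -9973/350 ≈ -28.494)
C(G, H) = -17*H/6 (C(G, H) = H*(-2 + (⅙)*(3 - 4*(-3))/(-3)) = H*(-2 + (⅙)*(-⅓)*(3 + 12)) = H*(-2 + (⅙)*(-⅓)*15) = H*(-2 - ⅚) = H*(-17/6) = -17*H/6)
(C(1, 12) + 214)*(a + 314) = (-17/6*12 + 214)*(-9973/350 + 314) = (-34 + 214)*(99927/350) = 180*(99927/350) = 1798686/35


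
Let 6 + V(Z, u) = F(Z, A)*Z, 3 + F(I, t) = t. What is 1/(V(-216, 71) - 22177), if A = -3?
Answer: -1/20887 ≈ -4.7877e-5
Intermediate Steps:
F(I, t) = -3 + t
V(Z, u) = -6 - 6*Z (V(Z, u) = -6 + (-3 - 3)*Z = -6 - 6*Z)
1/(V(-216, 71) - 22177) = 1/((-6 - 6*(-216)) - 22177) = 1/((-6 + 1296) - 22177) = 1/(1290 - 22177) = 1/(-20887) = -1/20887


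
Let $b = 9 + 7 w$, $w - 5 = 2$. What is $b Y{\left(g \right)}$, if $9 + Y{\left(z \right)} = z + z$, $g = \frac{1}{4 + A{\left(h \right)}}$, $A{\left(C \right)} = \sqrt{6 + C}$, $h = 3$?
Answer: $- \frac{3538}{7} \approx -505.43$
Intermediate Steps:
$w = 7$ ($w = 5 + 2 = 7$)
$b = 58$ ($b = 9 + 7 \cdot 7 = 9 + 49 = 58$)
$g = \frac{1}{7}$ ($g = \frac{1}{4 + \sqrt{6 + 3}} = \frac{1}{4 + \sqrt{9}} = \frac{1}{4 + 3} = \frac{1}{7} \approx 0.14286$)
$Y{\left(z \right)} = -9 + 2 z$ ($Y{\left(z \right)} = -9 + \left(z + z\right) = -9 + 2 z$)
$b Y{\left(g \right)} = 58 \left(-9 + 2 \cdot \frac{1}{7}\right) = 58 \left(-9 + \frac{2}{7}\right) = 58 \left(- \frac{61}{7}\right) = - \frac{3538}{7}$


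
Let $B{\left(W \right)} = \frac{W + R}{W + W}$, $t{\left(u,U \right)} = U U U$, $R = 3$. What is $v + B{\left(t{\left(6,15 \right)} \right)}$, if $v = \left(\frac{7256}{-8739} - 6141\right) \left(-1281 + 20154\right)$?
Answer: $- \frac{126622388980202}{1092375} \approx -1.1591 \cdot 10^{8}$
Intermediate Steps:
$t{\left(u,U \right)} = U^{3}$ ($t{\left(u,U \right)} = U^{2} U = U^{3}$)
$v = - \frac{112553235135}{971}$ ($v = \left(7256 \left(- \frac{1}{8739}\right) - 6141\right) 18873 = \left(- \frac{7256}{8739} - 6141\right) 18873 = \left(- \frac{53673455}{8739}\right) 18873 = - \frac{112553235135}{971} \approx -1.1591 \cdot 10^{8}$)
$B{\left(W \right)} = \frac{3 + W}{2 W}$ ($B{\left(W \right)} = \frac{W + 3}{W + W} = \frac{3 + W}{2 W}$)
$v + B{\left(t{\left(6,15 \right)} \right)} = - \frac{112553235135}{971} + \frac{3 + 15^{3}}{2 \cdot 15^{3}} = - \frac{112553235135}{971} + \frac{3 + 3375}{2 \cdot 3375} = - \frac{112553235135}{971} + \frac{1}{2} \cdot \frac{1}{3375} \cdot 3378 = - \frac{112553235135}{971} + \frac{563}{1125} = - \frac{126622388980202}{1092375}$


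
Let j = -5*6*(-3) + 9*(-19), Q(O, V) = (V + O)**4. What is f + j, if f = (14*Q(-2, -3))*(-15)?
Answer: -131331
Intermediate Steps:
Q(O, V) = (O + V)**4
f = -131250 (f = (14*(-2 - 3)**4)*(-15) = (14*(-5)**4)*(-15) = (14*625)*(-15) = 8750*(-15) = -131250)
j = -81 (j = -30*(-3) - 171 = 90 - 171 = -81)
f + j = -131250 - 81 = -131331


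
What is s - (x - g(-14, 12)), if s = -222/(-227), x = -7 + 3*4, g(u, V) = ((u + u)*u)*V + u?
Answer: 1063717/227 ≈ 4686.0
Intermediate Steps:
g(u, V) = u + 2*V*u² (g(u, V) = ((2*u)*u)*V + u = (2*u²)*V + u = 2*V*u² + u = u + 2*V*u²)
x = 5 (x = -7 + 12 = 5)
s = 222/227 (s = -222*(-1/227) = 222/227 ≈ 0.97797)
s - (x - g(-14, 12)) = 222/227 - (5 - (-14)*(1 + 2*12*(-14))) = 222/227 - (5 - (-14)*(1 - 336)) = 222/227 - (5 - (-14)*(-335)) = 222/227 - (5 - 1*4690) = 222/227 - (5 - 4690) = 222/227 - 1*(-4685) = 222/227 + 4685 = 1063717/227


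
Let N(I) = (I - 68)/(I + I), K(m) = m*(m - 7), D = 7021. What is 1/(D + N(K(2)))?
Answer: 10/70249 ≈ 0.00014235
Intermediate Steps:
K(m) = m*(-7 + m)
N(I) = (-68 + I)/(2*I) (N(I) = (-68 + I)/((2*I)) = (-68 + I)*(1/(2*I)) = (-68 + I)/(2*I))
1/(D + N(K(2))) = 1/(7021 + (-68 + 2*(-7 + 2))/(2*((2*(-7 + 2))))) = 1/(7021 + (-68 + 2*(-5))/(2*((2*(-5))))) = 1/(7021 + (½)*(-68 - 10)/(-10)) = 1/(7021 + (½)*(-⅒)*(-78)) = 1/(7021 + 39/10) = 1/(70249/10) = 10/70249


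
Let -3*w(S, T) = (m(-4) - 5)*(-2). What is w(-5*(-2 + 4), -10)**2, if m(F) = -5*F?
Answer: 100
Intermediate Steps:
w(S, T) = 10 (w(S, T) = -(-5*(-4) - 5)*(-2)/3 = -(20 - 5)*(-2)/3 = -5*(-2) = -1/3*(-30) = 10)
w(-5*(-2 + 4), -10)**2 = 10**2 = 100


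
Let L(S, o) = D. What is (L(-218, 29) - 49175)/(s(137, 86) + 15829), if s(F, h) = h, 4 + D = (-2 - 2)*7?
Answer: -49207/15915 ≈ -3.0919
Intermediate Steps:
D = -32 (D = -4 + (-2 - 2)*7 = -4 - 4*7 = -4 - 28 = -32)
L(S, o) = -32
(L(-218, 29) - 49175)/(s(137, 86) + 15829) = (-32 - 49175)/(86 + 15829) = -49207/15915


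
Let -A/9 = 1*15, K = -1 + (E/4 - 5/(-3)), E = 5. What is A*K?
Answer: -1035/4 ≈ -258.75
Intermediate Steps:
K = 23/12 (K = -1 + (5/4 - 5/(-3)) = -1 + (5*(¼) - 5*(-⅓)) = -1 + (5/4 + 5/3) = -1 + 35/12 = 23/12 ≈ 1.9167)
A = -135 (A = -9*15 = -135)
A*K = -135*23/12 = -1035/4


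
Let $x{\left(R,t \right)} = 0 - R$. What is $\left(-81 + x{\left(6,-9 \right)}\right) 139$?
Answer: $-12093$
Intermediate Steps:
$x{\left(R,t \right)} = - R$
$\left(-81 + x{\left(6,-9 \right)}\right) 139 = \left(-81 - 6\right) 139 = \left(-87\right) 139 = -12093$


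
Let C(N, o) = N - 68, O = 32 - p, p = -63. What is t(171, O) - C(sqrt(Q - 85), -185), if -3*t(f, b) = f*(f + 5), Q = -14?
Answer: -9964 - 3*I*sqrt(11) ≈ -9964.0 - 9.9499*I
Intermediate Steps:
O = 95 (O = 32 - 1*(-63) = 32 + 63 = 95)
t(f, b) = -f*(5 + f)/3 (t(f, b) = -f*(f + 5)/3 = -f*(5 + f)/3)
C(N, o) = -68 + N
t(171, O) - C(sqrt(Q - 85), -185) = -1/3*171*(5 + 171) - (-68 + sqrt(-14 - 85)) = -1/3*171*176 - (-68 + sqrt(-99)) = -10032 - (-68 + 3*I*sqrt(11)) = -10032 + (68 - 3*I*sqrt(11)) = -9964 - 3*I*sqrt(11)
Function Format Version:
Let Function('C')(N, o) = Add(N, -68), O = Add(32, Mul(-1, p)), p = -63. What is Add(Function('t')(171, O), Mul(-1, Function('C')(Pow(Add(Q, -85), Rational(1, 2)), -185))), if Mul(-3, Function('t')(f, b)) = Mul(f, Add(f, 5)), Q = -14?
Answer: Add(-9964, Mul(-3, I, Pow(11, Rational(1, 2)))) ≈ Add(-9964.0, Mul(-9.9499, I))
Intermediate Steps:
O = 95 (O = Add(32, Mul(-1, -63)) = Add(32, 63) = 95)
Function('t')(f, b) = Mul(Rational(-1, 3), f, Add(5, f)) (Function('t')(f, b) = Mul(Rational(-1, 3), Mul(f, Add(f, 5))) = Mul(Rational(-1, 3), Mul(f, Add(5, f))) = Mul(Rational(-1, 3), f, Add(5, f)))
Function('C')(N, o) = Add(-68, N)
Add(Function('t')(171, O), Mul(-1, Function('C')(Pow(Add(Q, -85), Rational(1, 2)), -185))) = Add(Mul(Rational(-1, 3), 171, Add(5, 171)), Mul(-1, Add(-68, Pow(Add(-14, -85), Rational(1, 2))))) = Add(Mul(Rational(-1, 3), 171, 176), Mul(-1, Add(-68, Pow(-99, Rational(1, 2))))) = Add(-10032, Mul(-1, Add(-68, Mul(3, I, Pow(11, Rational(1, 2)))))) = Add(-10032, Add(68, Mul(-3, I, Pow(11, Rational(1, 2))))) = Add(-9964, Mul(-3, I, Pow(11, Rational(1, 2))))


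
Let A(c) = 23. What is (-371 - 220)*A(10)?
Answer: -13593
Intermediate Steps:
(-371 - 220)*A(10) = (-371 - 220)*23 = -591*23 = -13593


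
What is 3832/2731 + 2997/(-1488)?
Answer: -827597/1354576 ≈ -0.61096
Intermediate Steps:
3832/2731 + 2997/(-1488) = 3832*(1/2731) + 2997*(-1/1488) = 3832/2731 - 999/496 = -827597/1354576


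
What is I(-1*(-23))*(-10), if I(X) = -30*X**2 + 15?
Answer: 158550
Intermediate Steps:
I(X) = 15 - 30*X**2
I(-1*(-23))*(-10) = (15 - 30*(-1*(-23))**2)*(-10) = (15 - 30*23**2)*(-10) = (15 - 30*529)*(-10) = (15 - 15870)*(-10) = -15855*(-10) = 158550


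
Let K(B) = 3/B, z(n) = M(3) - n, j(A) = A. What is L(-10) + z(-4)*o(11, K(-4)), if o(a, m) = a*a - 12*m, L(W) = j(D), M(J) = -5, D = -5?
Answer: -135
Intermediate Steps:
z(n) = -5 - n
L(W) = -5
o(a, m) = a² - 12*m
L(-10) + z(-4)*o(11, K(-4)) = -5 + (-5 - 1*(-4))*(11² - 36/(-4)) = -5 + (-5 + 4)*(121 - 36*(-1)/4) = -5 - (121 - 12*(-¾)) = -5 - (121 + 9) = -5 - 1*130 = -5 - 130 = -135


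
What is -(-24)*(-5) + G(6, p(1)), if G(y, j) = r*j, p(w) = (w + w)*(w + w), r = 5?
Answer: -100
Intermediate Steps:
p(w) = 4*w² (p(w) = (2*w)*(2*w) = 4*w²)
G(y, j) = 5*j
-(-24)*(-5) + G(6, p(1)) = -(-24)*(-5) + 5*(4*1²) = -12*10 + 5*(4*1) = -120 + 5*4 = -120 + 20 = -100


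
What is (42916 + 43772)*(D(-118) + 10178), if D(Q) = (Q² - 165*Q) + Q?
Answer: 3766940352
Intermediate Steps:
D(Q) = Q² - 164*Q
(42916 + 43772)*(D(-118) + 10178) = (42916 + 43772)*(-118*(-164 - 118) + 10178) = 86688*(-118*(-282) + 10178) = 86688*(33276 + 10178) = 86688*43454 = 3766940352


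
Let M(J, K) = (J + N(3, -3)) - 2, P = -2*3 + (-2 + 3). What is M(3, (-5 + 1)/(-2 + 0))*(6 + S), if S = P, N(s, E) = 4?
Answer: 5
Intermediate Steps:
P = -5 (P = -6 + 1 = -5)
S = -5
M(J, K) = 2 + J (M(J, K) = (J + 4) - 2 = (4 + J) - 2 = 2 + J)
M(3, (-5 + 1)/(-2 + 0))*(6 + S) = (2 + 3)*(6 - 5) = 5*1 = 5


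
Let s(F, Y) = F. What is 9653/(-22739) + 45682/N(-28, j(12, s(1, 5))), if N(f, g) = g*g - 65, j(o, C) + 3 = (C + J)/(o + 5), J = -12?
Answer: -300346731895/339743399 ≈ -884.04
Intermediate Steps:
j(o, C) = -3 + (-12 + C)/(5 + o) (j(o, C) = -3 + (C - 12)/(o + 5) = -3 + (-12 + C)/(5 + o))
N(f, g) = -65 + g**2 (N(f, g) = g**2 - 65 = -65 + g**2)
9653/(-22739) + 45682/N(-28, j(12, s(1, 5))) = 9653/(-22739) + 45682/(-65 + ((-27 + 1 - 3*12)/(5 + 12))**2) = 9653*(-1/22739) + 45682/(-65 + ((-27 + 1 - 36)/17)**2) = -9653/22739 + 45682/(-65 + ((1/17)*(-62))**2) = -9653/22739 + 45682/(-65 + (-62/17)**2) = -9653/22739 + 45682/(-65 + 3844/289) = -9653/22739 + 45682/(-14941/289) = -9653/22739 + 45682*(-289/14941) = -9653/22739 - 13202098/14941 = -300346731895/339743399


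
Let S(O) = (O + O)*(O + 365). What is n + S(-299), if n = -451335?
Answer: -490803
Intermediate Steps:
S(O) = 2*O*(365 + O) (S(O) = (2*O)*(365 + O) = 2*O*(365 + O))
n + S(-299) = -451335 + 2*(-299)*(365 - 299) = -451335 + 2*(-299)*66 = -451335 - 39468 = -490803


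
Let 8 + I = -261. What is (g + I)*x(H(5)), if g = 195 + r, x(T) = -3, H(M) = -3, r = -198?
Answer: 816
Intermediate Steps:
I = -269 (I = -8 - 261 = -269)
g = -3 (g = 195 - 198 = -3)
(g + I)*x(H(5)) = (-3 - 269)*(-3) = -272*(-3) = 816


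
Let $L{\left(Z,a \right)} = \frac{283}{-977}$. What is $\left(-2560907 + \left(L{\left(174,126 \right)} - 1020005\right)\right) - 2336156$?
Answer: $- \frac{5780975719}{977} \approx -5.9171 \cdot 10^{6}$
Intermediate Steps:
$L{\left(Z,a \right)} = - \frac{283}{977}$ ($L{\left(Z,a \right)} = 283 \left(- \frac{1}{977}\right) = - \frac{283}{977}$)
$\left(-2560907 + \left(L{\left(174,126 \right)} - 1020005\right)\right) - 2336156 = \left(-2560907 - \frac{996545168}{977}\right) - 2336156 = - \frac{3498551307}{977} - 2336156 = - \frac{5780975719}{977}$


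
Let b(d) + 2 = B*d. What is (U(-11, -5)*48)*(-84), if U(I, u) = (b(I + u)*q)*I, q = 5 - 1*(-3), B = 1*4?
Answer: -23417856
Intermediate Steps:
B = 4
q = 8 (q = 5 + 3 = 8)
b(d) = -2 + 4*d
U(I, u) = I*(-16 + 32*I + 32*u) (U(I, u) = ((-2 + 4*(I + u))*8)*I = ((-2 + (4*I + 4*u))*8)*I = ((-2 + 4*I + 4*u)*8)*I = (-16 + 32*I + 32*u)*I = I*(-16 + 32*I + 32*u))
(U(-11, -5)*48)*(-84) = ((16*(-11)*(-1 + 2*(-11) + 2*(-5)))*48)*(-84) = ((16*(-11)*(-1 - 22 - 10))*48)*(-84) = ((16*(-11)*(-33))*48)*(-84) = (5808*48)*(-84) = 278784*(-84) = -23417856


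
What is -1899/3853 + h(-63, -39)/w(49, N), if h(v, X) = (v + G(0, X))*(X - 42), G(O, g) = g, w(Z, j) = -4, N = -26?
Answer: -15920541/7706 ≈ -2066.0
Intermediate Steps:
h(v, X) = (-42 + X)*(X + v) (h(v, X) = (v + X)*(X - 42) = (X + v)*(-42 + X) = (-42 + X)*(X + v))
-1899/3853 + h(-63, -39)/w(49, N) = -1899/3853 + ((-39)**2 - 42*(-39) - 42*(-63) - 39*(-63))/(-4) = -1899*1/3853 + (1521 + 1638 + 2646 + 2457)*(-1/4) = -1899/3853 + 8262*(-1/4) = -1899/3853 - 4131/2 = -15920541/7706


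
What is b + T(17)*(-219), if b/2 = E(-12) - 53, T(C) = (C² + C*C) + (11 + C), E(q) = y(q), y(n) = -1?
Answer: -132822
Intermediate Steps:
E(q) = -1
T(C) = 11 + C + 2*C² (T(C) = (C² + C²) + (11 + C) = 2*C² + (11 + C) = 11 + C + 2*C²)
b = -108 (b = 2*(-1 - 53) = 2*(-54) = -108)
b + T(17)*(-219) = -108 + (11 + 17 + 2*17²)*(-219) = -108 + (11 + 17 + 2*289)*(-219) = -108 + (11 + 17 + 578)*(-219) = -108 + 606*(-219) = -108 - 132714 = -132822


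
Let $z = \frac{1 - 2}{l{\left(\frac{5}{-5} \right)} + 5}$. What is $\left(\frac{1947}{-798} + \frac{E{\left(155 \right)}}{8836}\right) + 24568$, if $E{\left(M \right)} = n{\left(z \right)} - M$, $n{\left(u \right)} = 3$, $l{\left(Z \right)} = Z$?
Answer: $\frac{14434565643}{587594} \approx 24566.0$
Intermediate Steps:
$z = - \frac{1}{4}$ ($z = \frac{1 - 2}{\frac{5}{-5} + 5} = - \frac{1}{5 \left(- \frac{1}{5}\right) + 5} = - \frac{1}{-1 + 5} = - \frac{1}{4} \approx -0.25$)
$E{\left(M \right)} = 3 - M$
$\left(\frac{1947}{-798} + \frac{E{\left(155 \right)}}{8836}\right) + 24568 = \left(\frac{1947}{-798} + \frac{3 - 155}{8836}\right) + 24568 = \left(1947 \left(- \frac{1}{798}\right) + \left(3 - 155\right) \frac{1}{8836}\right) + 24568 = \left(- \frac{649}{266} - \frac{38}{2209}\right) + 24568 = - \frac{1443749}{587594} + 24568 = \frac{14434565643}{587594}$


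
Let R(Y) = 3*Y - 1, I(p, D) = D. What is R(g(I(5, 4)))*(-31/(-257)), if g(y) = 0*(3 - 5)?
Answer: -31/257 ≈ -0.12062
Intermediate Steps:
g(y) = 0 (g(y) = 0*(-2) = 0)
R(Y) = -1 + 3*Y
R(g(I(5, 4)))*(-31/(-257)) = (-1 + 3*0)*(-31/(-257)) = (-1 + 0)*(-31*(-1/257)) = -1*31/257 = -31/257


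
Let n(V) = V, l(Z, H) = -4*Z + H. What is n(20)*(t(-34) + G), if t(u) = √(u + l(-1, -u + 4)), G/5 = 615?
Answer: 61500 + 40*√2 ≈ 61557.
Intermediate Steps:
G = 3075 (G = 5*615 = 3075)
l(Z, H) = H - 4*Z
t(u) = 2*√2 (t(u) = √(u + ((-u + 4) - 4*(-1))) = √(u + ((4 - u) + 4)) = √(u + (8 - u)) = √8 = 2*√2)
n(20)*(t(-34) + G) = 20*(2*√2 + 3075) = 20*(3075 + 2*√2) = 61500 + 40*√2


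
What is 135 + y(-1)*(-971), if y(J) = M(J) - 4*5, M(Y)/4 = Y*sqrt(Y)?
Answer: 19555 + 3884*I ≈ 19555.0 + 3884.0*I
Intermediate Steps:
M(Y) = 4*Y**(3/2) (M(Y) = 4*(Y*sqrt(Y)) = 4*Y**(3/2))
y(J) = -20 + 4*J**(3/2) (y(J) = 4*J**(3/2) - 4*5 = 4*J**(3/2) - 20 = -20 + 4*J**(3/2))
135 + y(-1)*(-971) = 135 + (-20 + 4*(-1)**(3/2))*(-971) = 135 + (-20 + 4*(-I))*(-971) = 135 + (-20 - 4*I)*(-971) = 135 + (19420 + 3884*I) = 19555 + 3884*I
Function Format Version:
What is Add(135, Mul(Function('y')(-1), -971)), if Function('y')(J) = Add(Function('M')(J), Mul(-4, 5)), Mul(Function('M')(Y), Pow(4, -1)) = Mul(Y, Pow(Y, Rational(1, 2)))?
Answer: Add(19555, Mul(3884, I)) ≈ Add(19555., Mul(3884.0, I))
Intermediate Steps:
Function('M')(Y) = Mul(4, Pow(Y, Rational(3, 2))) (Function('M')(Y) = Mul(4, Mul(Y, Pow(Y, Rational(1, 2)))) = Mul(4, Pow(Y, Rational(3, 2))))
Function('y')(J) = Add(-20, Mul(4, Pow(J, Rational(3, 2)))) (Function('y')(J) = Add(Mul(4, Pow(J, Rational(3, 2))), Mul(-4, 5)) = Add(Mul(4, Pow(J, Rational(3, 2))), -20) = Add(-20, Mul(4, Pow(J, Rational(3, 2)))))
Add(135, Mul(Function('y')(-1), -971)) = Add(135, Mul(Add(-20, Mul(4, Pow(-1, Rational(3, 2)))), -971)) = Add(135, Mul(Add(-20, Mul(4, Mul(-1, I))), -971)) = Add(135, Mul(Add(-20, Mul(-4, I)), -971)) = Add(135, Add(19420, Mul(3884, I))) = Add(19555, Mul(3884, I))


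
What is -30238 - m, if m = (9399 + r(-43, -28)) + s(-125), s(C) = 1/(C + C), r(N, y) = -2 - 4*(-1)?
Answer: -9909749/250 ≈ -39639.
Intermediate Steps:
r(N, y) = 2 (r(N, y) = -2 + 4 = 2)
s(C) = 1/(2*C)
m = 2350249/250 (m = (9399 + 2) + (1/2)/(-125) = 9401 + (1/2)*(-1/125) = 9401 - 1/250 = 2350249/250 ≈ 9401.0)
-30238 - m = -30238 - 1*2350249/250 = -30238 - 2350249/250 = -9909749/250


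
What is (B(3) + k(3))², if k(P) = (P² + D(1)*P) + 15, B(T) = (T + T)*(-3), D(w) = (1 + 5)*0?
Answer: 36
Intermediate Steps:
D(w) = 0 (D(w) = 6*0 = 0)
B(T) = -6*T (B(T) = (2*T)*(-3) = -6*T)
k(P) = 15 + P² (k(P) = (P² + 0*P) + 15 = (P² + 0) + 15 = P² + 15 = 15 + P²)
(B(3) + k(3))² = (-6*3 + (15 + 3²))² = (-18 + (15 + 9))² = (-18 + 24)² = 6² = 36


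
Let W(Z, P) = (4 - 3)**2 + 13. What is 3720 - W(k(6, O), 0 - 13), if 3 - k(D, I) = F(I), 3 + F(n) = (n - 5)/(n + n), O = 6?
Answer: 3706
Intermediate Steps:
F(n) = -3 + (-5 + n)/(2*n) (F(n) = -3 + (n - 5)/(n + n) = -3 + (-5 + n)/((2*n)) = -3 + (-5 + n)*(1/(2*n)) = -3 + (-5 + n)/(2*n))
k(D, I) = 3 - 5*(-1 - I)/(2*I)
W(Z, P) = 14 (W(Z, P) = 1**2 + 13 = 1 + 13 = 14)
3720 - W(k(6, O), 0 - 13) = 3720 - 1*14 = 3720 - 14 = 3706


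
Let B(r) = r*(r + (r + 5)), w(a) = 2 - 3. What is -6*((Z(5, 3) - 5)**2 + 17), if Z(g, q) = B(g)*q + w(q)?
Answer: -287868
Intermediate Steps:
w(a) = -1
B(r) = r*(5 + 2*r) (B(r) = r*(r + (5 + r)) = r*(5 + 2*r))
Z(g, q) = -1 + g*q*(5 + 2*g) (Z(g, q) = (g*(5 + 2*g))*q - 1 = g*q*(5 + 2*g) - 1 = -1 + g*q*(5 + 2*g))
-6*((Z(5, 3) - 5)**2 + 17) = -6*(((-1 + 5*3*(5 + 2*5)) - 5)**2 + 17) = -6*(((-1 + 5*3*(5 + 10)) - 5)**2 + 17) = -6*(((-1 + 5*3*15) - 5)**2 + 17) = -6*(((-1 + 225) - 5)**2 + 17) = -6*((224 - 5)**2 + 17) = -6*(219**2 + 17) = -6*(47961 + 17) = -6*47978 = -287868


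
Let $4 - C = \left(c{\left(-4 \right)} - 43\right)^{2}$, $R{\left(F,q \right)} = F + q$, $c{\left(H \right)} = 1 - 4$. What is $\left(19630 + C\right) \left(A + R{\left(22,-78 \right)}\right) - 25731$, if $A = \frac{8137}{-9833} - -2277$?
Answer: $\frac{382181674285}{9833} \approx 3.8867 \cdot 10^{7}$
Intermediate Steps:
$c{\left(H \right)} = -3$ ($c{\left(H \right)} = 1 - 4 = -3$)
$C = -2112$ ($C = 4 - \left(-3 - 43\right)^{2} = 4 - \left(-46\right)^{2} = 4 - 2116 = -2112$)
$A = \frac{22381604}{9833}$ ($A = 8137 \left(- \frac{1}{9833}\right) + 2277 = - \frac{8137}{9833} + 2277 = \frac{22381604}{9833} \approx 2276.2$)
$\left(19630 + C\right) \left(A + R{\left(22,-78 \right)}\right) - 25731 = \left(19630 - 2112\right) \left(\frac{22381604}{9833} + \left(22 - 78\right)\right) - 25731 = 17518 \left(\frac{22381604}{9833} - 56\right) - 25731 = 17518 \cdot \frac{21830956}{9833} - 25731 = \frac{382434687208}{9833} - 25731 = \frac{382181674285}{9833}$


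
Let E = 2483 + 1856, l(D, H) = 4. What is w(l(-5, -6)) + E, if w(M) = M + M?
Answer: 4347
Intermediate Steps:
E = 4339
w(M) = 2*M
w(l(-5, -6)) + E = 2*4 + 4339 = 8 + 4339 = 4347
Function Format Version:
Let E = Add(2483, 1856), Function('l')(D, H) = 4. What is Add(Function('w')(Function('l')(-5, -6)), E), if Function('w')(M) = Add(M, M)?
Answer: 4347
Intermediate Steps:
E = 4339
Function('w')(M) = Mul(2, M)
Add(Function('w')(Function('l')(-5, -6)), E) = Add(Mul(2, 4), 4339) = Add(8, 4339) = 4347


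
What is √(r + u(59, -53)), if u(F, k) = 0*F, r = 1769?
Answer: √1769 ≈ 42.059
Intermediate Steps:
u(F, k) = 0
√(r + u(59, -53)) = √(1769 + 0) = √1769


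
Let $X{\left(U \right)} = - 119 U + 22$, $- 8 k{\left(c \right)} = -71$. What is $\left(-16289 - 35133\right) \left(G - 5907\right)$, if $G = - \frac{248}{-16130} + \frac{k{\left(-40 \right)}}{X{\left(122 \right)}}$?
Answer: $\frac{142045471557825353}{467640960} \approx 3.0375 \cdot 10^{8}$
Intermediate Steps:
$k{\left(c \right)} = \frac{71}{8}$ ($k{\left(c \right)} = \left(- \frac{1}{8}\right) \left(-71\right) = \frac{71}{8}$)
$X{\left(U \right)} = 22 - 119 U$
$G = \frac{13807417}{935281920}$ ($G = - \frac{248}{-16130} + \frac{71}{8 \left(22 - 14518\right)} = \left(-248\right) \left(- \frac{1}{16130}\right) + \frac{71}{8 \left(22 - 14518\right)} = \frac{124}{8065} + \frac{71}{8 \left(-14496\right)} = \frac{124}{8065} + \frac{71}{8} \left(- \frac{1}{14496}\right) = \frac{124}{8065} - \frac{71}{115968} = \frac{13807417}{935281920} \approx 0.014763$)
$\left(-16289 - 35133\right) \left(G - 5907\right) = \left(-16289 - 35133\right) \left(\frac{13807417}{935281920} - 5907\right) = \left(-51422\right) \left(- \frac{5524696494023}{935281920}\right) = \frac{142045471557825353}{467640960}$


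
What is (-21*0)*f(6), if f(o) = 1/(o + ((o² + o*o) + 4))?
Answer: 0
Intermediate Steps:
f(o) = 1/(4 + o + 2*o²) (f(o) = 1/(o + ((o² + o²) + 4)) = 1/(o + (2*o² + 4)) = 1/(o + (4 + 2*o²)) = 1/(4 + o + 2*o²))
(-21*0)*f(6) = (-21*0)/(4 + 6 + 2*6²) = 0/(4 + 6 + 2*36) = 0/(4 + 6 + 72) = 0/82 = 0*(1/82) = 0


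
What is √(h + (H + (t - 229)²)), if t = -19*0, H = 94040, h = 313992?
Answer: √460473 ≈ 678.58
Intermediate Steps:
t = 0
√(h + (H + (t - 229)²)) = √(313992 + (94040 + (0 - 229)²)) = √(313992 + (94040 + (-229)²)) = √(313992 + (94040 + 52441)) = √(313992 + 146481) = √460473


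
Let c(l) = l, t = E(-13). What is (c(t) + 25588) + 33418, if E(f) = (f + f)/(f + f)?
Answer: 59007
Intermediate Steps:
E(f) = 1 (E(f) = (2*f)/((2*f)) = (2*f)*(1/(2*f)) = 1)
t = 1
(c(t) + 25588) + 33418 = (1 + 25588) + 33418 = 25589 + 33418 = 59007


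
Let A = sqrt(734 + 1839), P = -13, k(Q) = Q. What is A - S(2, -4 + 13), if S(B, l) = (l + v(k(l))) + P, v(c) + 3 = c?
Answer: -2 + sqrt(2573) ≈ 48.725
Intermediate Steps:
v(c) = -3 + c
S(B, l) = -16 + 2*l (S(B, l) = (l + (-3 + l)) - 13 = (-3 + 2*l) - 13 = -16 + 2*l)
A = sqrt(2573) ≈ 50.725
A - S(2, -4 + 13) = sqrt(2573) - (-16 + 2*(-4 + 13)) = sqrt(2573) - (-16 + 2*9) = sqrt(2573) - (-16 + 18) = sqrt(2573) - 1*2 = sqrt(2573) - 2 = -2 + sqrt(2573)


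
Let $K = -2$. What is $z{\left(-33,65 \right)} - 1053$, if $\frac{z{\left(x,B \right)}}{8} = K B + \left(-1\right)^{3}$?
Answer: $-2101$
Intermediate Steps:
$z{\left(x,B \right)} = -8 - 16 B$ ($z{\left(x,B \right)} = 8 \left(- 2 B + \left(-1\right)^{3}\right) = 8 \left(- 2 B - 1\right) = 8 \left(-1 - 2 B\right) = -8 - 16 B$)
$z{\left(-33,65 \right)} - 1053 = \left(-8 - 1040\right) - 1053 = -1048 - 1053 = -2101$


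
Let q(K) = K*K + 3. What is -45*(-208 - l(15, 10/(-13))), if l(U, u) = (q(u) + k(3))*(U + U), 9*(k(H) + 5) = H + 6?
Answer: 1488690/169 ≈ 8808.8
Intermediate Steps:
k(H) = -13/3 + H/9 (k(H) = -5 + (H + 6)/9 = -5 + (6 + H)/9 = -5 + (⅔ + H/9) = -13/3 + H/9)
q(K) = 3 + K² (q(K) = K² + 3 = 3 + K²)
l(U, u) = 2*U*(-1 + u²) (l(U, u) = ((3 + u²) + (-13/3 + (⅑)*3))*(U + U) = ((3 + u²) + (-13/3 + ⅓))*(2*U) = ((3 + u²) - 4)*(2*U) = (-1 + u²)*(2*U) = 2*U*(-1 + u²))
-45*(-208 - l(15, 10/(-13))) = -45*(-208 - 2*15*(-1 + (10/(-13))²)) = -45*(-208 - 2*15*(-1 + (10*(-1/13))²)) = -45*(-208 - 2*15*(-1 + (-10/13)²)) = -45*(-208 - 2*15*(-1 + 100/169)) = -45*(-208 - 2*15*(-69)/169) = -45*(-208 - 1*(-2070/169)) = -45*(-208 + 2070/169) = -45*(-33082/169) = 1488690/169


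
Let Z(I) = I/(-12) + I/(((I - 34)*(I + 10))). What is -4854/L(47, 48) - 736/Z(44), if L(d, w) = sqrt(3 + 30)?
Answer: 24840/121 - 1618*sqrt(33)/11 ≈ -639.68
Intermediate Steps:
L(d, w) = sqrt(33)
Z(I) = -I/12 + I/((-34 + I)*(10 + I)) (Z(I) = I*(-1/12) + I/(((-34 + I)*(10 + I))) = -I/12 + I*(1/((-34 + I)*(10 + I))) = -I/12 + I/((-34 + I)*(10 + I)))
-4854/L(47, 48) - 736/Z(44) = -4854*sqrt(33)/33 - 736*3*(-340 + 44**2 - 24*44)/(11*(352 - 1*44**2 + 24*44)) = -1618*sqrt(33)/11 - 736*3*(-340 + 1936 - 1056)/(11*(352 - 1*1936 + 1056)) = -1618*sqrt(33)/11 - 736*1620/(11*(352 - 1936 + 1056)) = -1618*sqrt(33)/11 - 736/((1/12)*44*(1/540)*(-528)) = -1618*sqrt(33)/11 - 736/(-484/135) = -1618*sqrt(33)/11 - 736*(-135/484) = -1618*sqrt(33)/11 + 24840/121 = 24840/121 - 1618*sqrt(33)/11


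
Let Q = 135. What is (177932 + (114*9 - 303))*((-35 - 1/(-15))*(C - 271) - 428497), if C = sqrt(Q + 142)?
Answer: -224585449681/3 - 18723044*sqrt(277)/3 ≈ -7.4966e+10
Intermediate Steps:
C = sqrt(277) (C = sqrt(135 + 142) = sqrt(277) ≈ 16.643)
(177932 + (114*9 - 303))*((-35 - 1/(-15))*(C - 271) - 428497) = (177932 + (114*9 - 303))*((-35 - 1/(-15))*(sqrt(277) - 271) - 428497) = (177932 + (1026 - 303))*((-35 - 1*(-1/15))*(-271 + sqrt(277)) - 428497) = (177932 + 723)*((-35 + 1/15)*(-271 + sqrt(277)) - 428497) = 178655*(-524*(-271 + sqrt(277))/15 - 428497) = 178655*((142004/15 - 524*sqrt(277)/15) - 428497) = 178655*(-6285451/15 - 524*sqrt(277)/15) = -224585449681/3 - 18723044*sqrt(277)/3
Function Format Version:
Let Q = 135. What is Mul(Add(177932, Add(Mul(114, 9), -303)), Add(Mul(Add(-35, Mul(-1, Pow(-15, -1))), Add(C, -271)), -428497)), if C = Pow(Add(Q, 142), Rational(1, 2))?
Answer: Add(Rational(-224585449681, 3), Mul(Rational(-18723044, 3), Pow(277, Rational(1, 2)))) ≈ -7.4966e+10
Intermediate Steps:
C = Pow(277, Rational(1, 2)) (C = Pow(Add(135, 142), Rational(1, 2)) = Pow(277, Rational(1, 2)) ≈ 16.643)
Mul(Add(177932, Add(Mul(114, 9), -303)), Add(Mul(Add(-35, Mul(-1, Pow(-15, -1))), Add(C, -271)), -428497)) = Mul(Add(177932, Add(Mul(114, 9), -303)), Add(Mul(Add(-35, Mul(-1, Pow(-15, -1))), Add(Pow(277, Rational(1, 2)), -271)), -428497)) = Mul(Add(177932, Add(1026, -303)), Add(Mul(Add(-35, Mul(-1, Rational(-1, 15))), Add(-271, Pow(277, Rational(1, 2)))), -428497)) = Mul(Add(177932, 723), Add(Mul(Add(-35, Rational(1, 15)), Add(-271, Pow(277, Rational(1, 2)))), -428497)) = Mul(178655, Add(Mul(Rational(-524, 15), Add(-271, Pow(277, Rational(1, 2)))), -428497)) = Mul(178655, Add(Add(Rational(142004, 15), Mul(Rational(-524, 15), Pow(277, Rational(1, 2)))), -428497)) = Mul(178655, Add(Rational(-6285451, 15), Mul(Rational(-524, 15), Pow(277, Rational(1, 2))))) = Add(Rational(-224585449681, 3), Mul(Rational(-18723044, 3), Pow(277, Rational(1, 2))))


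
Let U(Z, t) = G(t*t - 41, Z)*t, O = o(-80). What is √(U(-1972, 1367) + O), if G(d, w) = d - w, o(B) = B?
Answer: 2*√639284365 ≈ 50568.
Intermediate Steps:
O = -80
U(Z, t) = t*(-41 + t² - Z) (U(Z, t) = ((t*t - 41) - Z)*t = ((t² - 41) - Z)*t = ((-41 + t²) - Z)*t = (-41 + t² - Z)*t = t*(-41 + t² - Z))
√(U(-1972, 1367) + O) = √(1367*(-41 + 1367² - 1*(-1972)) - 80) = √(1367*(-41 + 1868689 + 1972) - 80) = √(1367*1870620 - 80) = √(2557137540 - 80) = √2557137460 = 2*√639284365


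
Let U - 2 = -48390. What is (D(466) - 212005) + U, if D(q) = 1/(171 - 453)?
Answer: -73430827/282 ≈ -2.6039e+5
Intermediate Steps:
D(q) = -1/282 (D(q) = 1/(-282) = -1/282)
U = -48388 (U = 2 - 48390 = -48388)
(D(466) - 212005) + U = (-1/282 - 212005) - 48388 = -59785411/282 - 48388 = -73430827/282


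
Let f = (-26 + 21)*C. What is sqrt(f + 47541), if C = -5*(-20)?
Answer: sqrt(47041) ≈ 216.89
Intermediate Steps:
C = 100
f = -500 (f = (-26 + 21)*100 = -5*100 = -500)
sqrt(f + 47541) = sqrt(-500 + 47541) = sqrt(47041)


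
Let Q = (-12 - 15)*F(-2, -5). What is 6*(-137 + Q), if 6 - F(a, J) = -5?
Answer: -2604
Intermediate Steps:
F(a, J) = 11 (F(a, J) = 6 - 1*(-5) = 6 + 5 = 11)
Q = -297 (Q = (-12 - 15)*11 = -27*11 = -297)
6*(-137 + Q) = 6*(-137 - 297) = 6*(-434) = -2604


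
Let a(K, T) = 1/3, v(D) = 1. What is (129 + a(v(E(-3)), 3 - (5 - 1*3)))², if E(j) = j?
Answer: 150544/9 ≈ 16727.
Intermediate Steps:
a(K, T) = ⅓
(129 + a(v(E(-3)), 3 - (5 - 1*3)))² = (129 + ⅓)² = (388/3)² = 150544/9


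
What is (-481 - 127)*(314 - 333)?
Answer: 11552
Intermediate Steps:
(-481 - 127)*(314 - 333) = -608*(-19) = 11552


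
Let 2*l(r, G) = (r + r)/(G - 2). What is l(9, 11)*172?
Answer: 172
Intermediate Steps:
l(r, G) = r/(-2 + G) (l(r, G) = ((r + r)/(G - 2))/2 = ((2*r)/(-2 + G))/2 = (2*r/(-2 + G))/2 = r/(-2 + G))
l(9, 11)*172 = (9/(-2 + 11))*172 = (9/9)*172 = (9*(⅑))*172 = 1*172 = 172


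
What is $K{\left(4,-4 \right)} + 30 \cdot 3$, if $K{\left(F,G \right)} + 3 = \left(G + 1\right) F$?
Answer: $75$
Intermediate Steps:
$K{\left(F,G \right)} = -3 + F \left(1 + G\right)$ ($K{\left(F,G \right)} = -3 + \left(G + 1\right) F = -3 + \left(1 + G\right) F = -3 + F \left(1 + G\right)$)
$K{\left(4,-4 \right)} + 30 \cdot 3 = \left(-3 + 4 + 4 \left(-4\right)\right) + 30 \cdot 3 = \left(-3 + 4 - 16\right) + 90 = -15 + 90 = 75$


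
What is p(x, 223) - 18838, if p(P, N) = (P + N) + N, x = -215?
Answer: -18607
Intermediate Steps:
p(P, N) = P + 2*N (p(P, N) = (N + P) + N = P + 2*N)
p(x, 223) - 18838 = (-215 + 2*223) - 18838 = (-215 + 446) - 18838 = 231 - 18838 = -18607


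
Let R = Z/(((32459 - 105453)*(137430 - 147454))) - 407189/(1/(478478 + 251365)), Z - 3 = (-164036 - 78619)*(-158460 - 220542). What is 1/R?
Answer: -731691856/217447142680166602599 ≈ -3.3649e-12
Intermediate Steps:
Z = 91966730313 (Z = 3 + (-164036 - 78619)*(-158460 - 220542) = 3 - 242655*(-379002) = 3 + 91966730310 = 91966730313)
R = -217447142680166602599/731691856 (R = 91966730313/(((32459 - 105453)*(137430 - 147454))) - 407189/(1/(478478 + 251365)) = 91966730313/((-72994*(-10024))) - 407189/(1/729843) = 91966730313/731691856 - 407189/1/729843 = 91966730313*(1/731691856) - 407189*729843 = 91966730313/731691856 - 297184041327 = -217447142680166602599/731691856 ≈ -2.9718e+11)
1/R = 1/(-217447142680166602599/731691856) = -731691856/217447142680166602599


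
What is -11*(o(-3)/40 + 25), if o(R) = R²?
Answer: -11099/40 ≈ -277.48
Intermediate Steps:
-11*(o(-3)/40 + 25) = -11*((-3)²/40 + 25) = -11*(9*(1/40) + 25) = -11*(9/40 + 25) = -11*1009/40 = -11099/40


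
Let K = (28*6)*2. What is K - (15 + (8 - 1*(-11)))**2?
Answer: -820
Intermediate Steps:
K = 336 (K = 168*2 = 336)
K - (15 + (8 - 1*(-11)))**2 = 336 - (15 + (8 - 1*(-11)))**2 = 336 - (15 + (8 + 11))**2 = 336 - (15 + 19)**2 = 336 - 1*34**2 = 336 - 1*1156 = 336 - 1156 = -820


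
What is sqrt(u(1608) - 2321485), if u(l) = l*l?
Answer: sqrt(264179) ≈ 513.98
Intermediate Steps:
u(l) = l**2
sqrt(u(1608) - 2321485) = sqrt(1608**2 - 2321485) = sqrt(2585664 - 2321485) = sqrt(264179)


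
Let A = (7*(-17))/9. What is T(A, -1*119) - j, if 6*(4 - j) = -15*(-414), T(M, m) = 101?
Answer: 1132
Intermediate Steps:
A = -119/9 (A = -119*⅑ = -119/9 ≈ -13.222)
j = -1031 (j = 4 - (-5)*(-414)/2 = 4 - ⅙*6210 = 4 - 1035 = -1031)
T(A, -1*119) - j = 101 - 1*(-1031) = 101 + 1031 = 1132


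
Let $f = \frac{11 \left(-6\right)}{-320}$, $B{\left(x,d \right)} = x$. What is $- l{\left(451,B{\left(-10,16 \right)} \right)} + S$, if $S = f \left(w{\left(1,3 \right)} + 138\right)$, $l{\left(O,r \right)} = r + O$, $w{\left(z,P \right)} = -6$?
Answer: $- \frac{16551}{40} \approx -413.77$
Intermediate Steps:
$l{\left(O,r \right)} = O + r$
$f = \frac{33}{160}$ ($f = \left(-66\right) \left(- \frac{1}{320}\right) = \frac{33}{160} \approx 0.20625$)
$S = \frac{1089}{40}$ ($S = \frac{33 \left(-6 + 138\right)}{160} = \frac{33}{160} \cdot 132 = \frac{1089}{40} \approx 27.225$)
$- l{\left(451,B{\left(-10,16 \right)} \right)} + S = - (451 - 10) + \frac{1089}{40} = \left(-1\right) 441 + \frac{1089}{40} = -441 + \frac{1089}{40} = - \frac{16551}{40}$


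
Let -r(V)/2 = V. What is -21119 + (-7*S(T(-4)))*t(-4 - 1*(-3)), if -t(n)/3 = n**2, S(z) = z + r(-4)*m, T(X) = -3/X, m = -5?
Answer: -87773/4 ≈ -21943.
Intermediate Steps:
r(V) = -2*V
S(z) = -40 + z (S(z) = z - 2*(-4)*(-5) = z + 8*(-5) = z - 40 = -40 + z)
t(n) = -3*n**2
-21119 + (-7*S(T(-4)))*t(-4 - 1*(-3)) = -21119 + (-7*(-40 - 3/(-4)))*(-3*(-4 - 1*(-3))**2) = -21119 + (-7*(-40 - 3*(-1/4)))*(-3*(-4 + 3)**2) = -21119 + (-7*(-40 + 3/4))*(-3*(-1)**2) = -21119 + (-7*(-157/4))*(-3*1) = -21119 + (1099/4)*(-3) = -21119 - 3297/4 = -87773/4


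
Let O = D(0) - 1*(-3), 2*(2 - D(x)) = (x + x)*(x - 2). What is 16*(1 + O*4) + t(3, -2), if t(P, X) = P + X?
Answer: 337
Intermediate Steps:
D(x) = 2 - x*(-2 + x) (D(x) = 2 - (x + x)*(x - 2)/2 = 2 - 2*x*(-2 + x)/2 = 2 - x*(-2 + x))
O = 5 (O = (2 - 1*0² + 2*0) - 1*(-3) = (2 - 1*0 + 0) + 3 = (2 + 0 + 0) + 3 = 2 + 3 = 5)
16*(1 + O*4) + t(3, -2) = 16*(1 + 5*4) + (3 - 2) = 16*(1 + 20) + 1 = 16*21 + 1 = 336 + 1 = 337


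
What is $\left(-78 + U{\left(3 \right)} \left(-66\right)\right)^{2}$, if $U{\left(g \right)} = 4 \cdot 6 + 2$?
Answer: $3218436$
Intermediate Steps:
$U{\left(g \right)} = 26$ ($U{\left(g \right)} = 24 + 2 = 26$)
$\left(-78 + U{\left(3 \right)} \left(-66\right)\right)^{2} = \left(-78 + 26 \left(-66\right)\right)^{2} = \left(-78 - 1716\right)^{2} = \left(-1794\right)^{2} = 3218436$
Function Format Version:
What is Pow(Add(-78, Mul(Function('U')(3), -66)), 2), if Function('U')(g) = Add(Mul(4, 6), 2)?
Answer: 3218436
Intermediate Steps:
Function('U')(g) = 26 (Function('U')(g) = Add(24, 2) = 26)
Pow(Add(-78, Mul(Function('U')(3), -66)), 2) = Pow(Add(-78, Mul(26, -66)), 2) = Pow(Add(-78, -1716), 2) = Pow(-1794, 2) = 3218436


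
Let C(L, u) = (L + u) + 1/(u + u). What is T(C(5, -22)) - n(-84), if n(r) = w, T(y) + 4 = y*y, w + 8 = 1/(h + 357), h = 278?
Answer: 361151139/1229360 ≈ 293.77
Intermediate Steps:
w = -5079/635 (w = -8 + 1/(278 + 357) = -8 + 1/635 = -5079/635 ≈ -7.9984)
C(L, u) = L + u + 1/(2*u) (C(L, u) = (L + u) + 1/(2*u) = L + u + 1/(2*u))
T(y) = -4 + y² (T(y) = -4 + y*y = -4 + y²)
n(r) = -5079/635
T(C(5, -22)) - n(-84) = (-4 + (5 - 22 + (½)/(-22))²) - 1*(-5079/635) = (-4 + (5 - 22 + (½)*(-1/22))²) + 5079/635 = (-4 + (5 - 22 - 1/44)²) + 5079/635 = (-4 + (-749/44)²) + 5079/635 = (-4 + 561001/1936) + 5079/635 = 553257/1936 + 5079/635 = 361151139/1229360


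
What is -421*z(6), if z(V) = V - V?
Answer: 0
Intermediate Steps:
z(V) = 0
-421*z(6) = -421*0 = 0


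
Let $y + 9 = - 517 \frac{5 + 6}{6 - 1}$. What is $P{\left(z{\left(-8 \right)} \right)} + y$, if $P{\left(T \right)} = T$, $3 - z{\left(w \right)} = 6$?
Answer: $- \frac{5747}{5} \approx -1149.4$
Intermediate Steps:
$z{\left(w \right)} = -3$ ($z{\left(w \right)} = 3 - 6 = -3$)
$y = - \frac{5732}{5}$ ($y = -9 - 517 \frac{5 + 6}{6 - 1} = -9 - 517 \cdot \frac{11}{5} = -9 - 517 \cdot 11 \cdot \frac{1}{5} = -9 - \frac{5687}{5} = - \frac{5732}{5} \approx -1146.4$)
$P{\left(z{\left(-8 \right)} \right)} + y = -3 - \frac{5732}{5} = - \frac{5747}{5}$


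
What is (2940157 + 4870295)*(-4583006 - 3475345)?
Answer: -62939363684652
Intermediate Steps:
(2940157 + 4870295)*(-4583006 - 3475345) = 7810452*(-8058351) = -62939363684652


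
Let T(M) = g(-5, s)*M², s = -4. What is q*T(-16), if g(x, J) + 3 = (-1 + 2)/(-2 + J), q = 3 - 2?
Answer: -2432/3 ≈ -810.67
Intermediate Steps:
q = 1
g(x, J) = -3 + 1/(-2 + J) (g(x, J) = -3 + (-1 + 2)/(-2 + J) = -3 + 1/(-2 + J))
T(M) = -19*M²/6 (T(M) = ((7 - 3*(-4))/(-2 - 4))*M² = ((7 + 12)/(-6))*M² = (-⅙*19)*M² = -19*M²/6)
q*T(-16) = 1*(-19/6*(-16)²) = 1*(-19/6*256) = 1*(-2432/3) = -2432/3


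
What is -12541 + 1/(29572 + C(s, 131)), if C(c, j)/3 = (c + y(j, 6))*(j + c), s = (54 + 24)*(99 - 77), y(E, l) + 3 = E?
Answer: -128509834215/10247176 ≈ -12541.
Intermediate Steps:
y(E, l) = -3 + E
s = 1716 (s = 78*22 = 1716)
C(c, j) = 3*(c + j)*(-3 + c + j) (C(c, j) = 3*((c + (-3 + j))*(j + c)) = 3*((-3 + c + j)*(c + j)) = 3*((c + j)*(-3 + c + j)) = 3*(c + j)*(-3 + c + j))
-12541 + 1/(29572 + C(s, 131)) = -12541 + 1/(29572 + (3*1716² + 3*1716*131 + 3*1716*(-3 + 131) + 3*131*(-3 + 131))) = -12541 + 1/(29572 + (3*2944656 + 674388 + 3*1716*128 + 3*131*128)) = -12541 + 1/(29572 + (8833968 + 674388 + 658944 + 50304)) = -12541 + 1/(29572 + 10217604) = -12541 + 1/10247176 = -128509834215/10247176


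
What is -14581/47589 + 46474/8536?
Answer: 1043593885/203109852 ≈ 5.1381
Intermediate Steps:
-14581/47589 + 46474/8536 = -14581*1/47589 + 46474*(1/8536) = -14581/47589 + 23237/4268 = 1043593885/203109852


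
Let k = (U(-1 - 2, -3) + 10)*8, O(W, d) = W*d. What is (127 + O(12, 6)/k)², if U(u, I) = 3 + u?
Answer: 1635841/100 ≈ 16358.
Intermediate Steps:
k = 80 (k = ((3 + (-1 - 2)) + 10)*8 = ((3 - 3) + 10)*8 = (0 + 10)*8 = 10*8 = 80)
(127 + O(12, 6)/k)² = (127 + (12*6)/80)² = (127 + 72*(1/80))² = (127 + 9/10)² = (1279/10)² = 1635841/100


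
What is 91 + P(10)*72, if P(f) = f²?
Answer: 7291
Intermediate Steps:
91 + P(10)*72 = 91 + 10²*72 = 91 + 100*72 = 91 + 7200 = 7291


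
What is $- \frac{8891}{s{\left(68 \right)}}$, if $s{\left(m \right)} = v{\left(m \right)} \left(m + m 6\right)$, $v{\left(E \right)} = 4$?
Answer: $- \frac{523}{112} \approx -4.6696$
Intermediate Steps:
$s{\left(m \right)} = 28 m$ ($s{\left(m \right)} = 4 \left(m + m 6\right) = 4 \left(m + 6 m\right) = 4 \cdot 7 m = 28 m$)
$- \frac{8891}{s{\left(68 \right)}} = - \frac{8891}{28 \cdot 68} = - \frac{8891}{1904} = \left(-8891\right) \frac{1}{1904} = - \frac{523}{112}$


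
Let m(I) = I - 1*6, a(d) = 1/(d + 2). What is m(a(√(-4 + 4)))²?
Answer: 121/4 ≈ 30.250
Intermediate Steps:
a(d) = 1/(2 + d)
m(I) = -6 + I (m(I) = I - 6 = -6 + I)
m(a(√(-4 + 4)))² = (-6 + 1/(2 + √(-4 + 4)))² = (-6 + 1/(2 + √0))² = (-6 + 1/(2 + 0))² = (-6 + 1/2)² = (-6 + ½)² = (-11/2)² = 121/4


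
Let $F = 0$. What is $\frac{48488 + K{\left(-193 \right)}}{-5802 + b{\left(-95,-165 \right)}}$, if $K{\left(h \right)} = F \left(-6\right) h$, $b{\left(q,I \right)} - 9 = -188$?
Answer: $- \frac{48488}{5981} \approx -8.107$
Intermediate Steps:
$b{\left(q,I \right)} = -179$ ($b{\left(q,I \right)} = 9 - 188 = -179$)
$K{\left(h \right)} = 0$ ($K{\left(h \right)} = 0 \left(-6\right) h = 0 h = 0$)
$\frac{48488 + K{\left(-193 \right)}}{-5802 + b{\left(-95,-165 \right)}} = \frac{48488 + 0}{-5802 - 179} = \frac{48488}{-5981} = 48488 \left(- \frac{1}{5981}\right) = - \frac{48488}{5981}$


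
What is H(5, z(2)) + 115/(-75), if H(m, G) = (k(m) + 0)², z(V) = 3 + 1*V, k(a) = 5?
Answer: 352/15 ≈ 23.467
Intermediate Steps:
z(V) = 3 + V
H(m, G) = 25 (H(m, G) = (5 + 0)² = 5² = 25)
H(5, z(2)) + 115/(-75) = 25 + 115/(-75) = 25 + 115*(-1/75) = 25 - 23/15 = 352/15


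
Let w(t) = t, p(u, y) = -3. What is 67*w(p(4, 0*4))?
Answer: -201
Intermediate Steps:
67*w(p(4, 0*4)) = 67*(-3) = -201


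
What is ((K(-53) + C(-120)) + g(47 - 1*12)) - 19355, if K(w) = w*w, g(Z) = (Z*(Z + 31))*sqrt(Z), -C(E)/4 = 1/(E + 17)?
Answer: -1704234/103 + 2310*sqrt(35) ≈ -2879.8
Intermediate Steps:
C(E) = -4/(17 + E) (C(E) = -4/(E + 17) = -4/(17 + E))
g(Z) = Z**(3/2)*(31 + Z) (g(Z) = (Z*(31 + Z))*sqrt(Z) = Z**(3/2)*(31 + Z))
K(w) = w**2
((K(-53) + C(-120)) + g(47 - 1*12)) - 19355 = (((-53)**2 - 4/(17 - 120)) + (47 - 1*12)**(3/2)*(31 + (47 - 1*12))) - 19355 = ((2809 - 4/(-103)) + (47 - 12)**(3/2)*(31 + (47 - 12))) - 19355 = ((2809 - 4*(-1/103)) + 35**(3/2)*(31 + 35)) - 19355 = ((2809 + 4/103) + (35*sqrt(35))*66) - 19355 = (289331/103 + 2310*sqrt(35)) - 19355 = -1704234/103 + 2310*sqrt(35)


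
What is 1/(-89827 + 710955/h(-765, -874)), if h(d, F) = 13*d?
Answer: -221/19867566 ≈ -1.1124e-5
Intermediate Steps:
1/(-89827 + 710955/h(-765, -874)) = 1/(-89827 + 710955/((13*(-765)))) = 1/(-89827 + 710955/(-9945)) = 1/(-89827 + 710955*(-1/9945)) = 1/(-89827 - 15799/221) = 1/(-19867566/221) = -221/19867566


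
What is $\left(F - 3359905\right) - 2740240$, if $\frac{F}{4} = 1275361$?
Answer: $-998701$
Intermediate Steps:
$F = 5101444$ ($F = 4 \cdot 1275361 = 5101444$)
$\left(F - 3359905\right) - 2740240 = \left(5101444 - 3359905\right) - 2740240 = 1741539 - 2740240 = -998701$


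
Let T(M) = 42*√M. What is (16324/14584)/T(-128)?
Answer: -583*I*√2/350016 ≈ -0.0023556*I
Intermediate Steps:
(16324/14584)/T(-128) = (16324/14584)/((42*√(-128))) = (16324*(1/14584))/((42*(8*I*√2))) = 4081/(3646*((336*I*√2))) = 4081*(-I*√2/672)/3646 = -583*I*√2/350016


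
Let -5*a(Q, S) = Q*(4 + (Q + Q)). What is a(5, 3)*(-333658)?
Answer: 4671212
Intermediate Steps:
a(Q, S) = -Q*(4 + 2*Q)/5 (a(Q, S) = -Q*(4 + (Q + Q))/5 = -Q*(4 + 2*Q)/5)
a(5, 3)*(-333658) = -2/5*5*(2 + 5)*(-333658) = -2/5*5*7*(-333658) = -14*(-333658) = 4671212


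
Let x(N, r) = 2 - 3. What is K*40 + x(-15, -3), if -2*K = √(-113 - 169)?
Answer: -1 - 20*I*√282 ≈ -1.0 - 335.86*I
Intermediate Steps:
K = -I*√282/2 (K = -√(-113 - 169)/2 = -I*√282/2 ≈ -8.3964*I)
x(N, r) = -1
K*40 + x(-15, -3) = -I*√282/2*40 - 1 = -20*I*√282 - 1 = -1 - 20*I*√282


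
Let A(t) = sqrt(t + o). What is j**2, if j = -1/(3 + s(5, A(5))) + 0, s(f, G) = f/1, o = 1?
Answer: 1/64 ≈ 0.015625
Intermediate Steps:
A(t) = sqrt(1 + t) (A(t) = sqrt(t + 1) = sqrt(1 + t))
s(f, G) = f (s(f, G) = f*1 = f)
j = -1/8 (j = -1/(3 + 5) + 0 = -1/8 + 0 = -1/8 ≈ -0.12500)
j**2 = (-1/8)**2 = 1/64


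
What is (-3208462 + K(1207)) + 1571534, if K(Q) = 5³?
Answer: -1636803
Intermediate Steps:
K(Q) = 125
(-3208462 + K(1207)) + 1571534 = (-3208462 + 125) + 1571534 = -3208337 + 1571534 = -1636803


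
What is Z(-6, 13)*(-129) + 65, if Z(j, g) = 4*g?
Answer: -6643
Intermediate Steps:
Z(-6, 13)*(-129) + 65 = (4*13)*(-129) + 65 = 52*(-129) + 65 = -6708 + 65 = -6643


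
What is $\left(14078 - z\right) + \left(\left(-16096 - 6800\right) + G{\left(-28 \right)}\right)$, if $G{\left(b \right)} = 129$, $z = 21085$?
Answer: $-29774$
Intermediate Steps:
$\left(14078 - z\right) + \left(\left(-16096 - 6800\right) + G{\left(-28 \right)}\right) = \left(14078 - 21085\right) + \left(\left(-16096 - 6800\right) + 129\right) = \left(14078 - 21085\right) + \left(-22896 + 129\right) = -7007 - 22767 = -29774$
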